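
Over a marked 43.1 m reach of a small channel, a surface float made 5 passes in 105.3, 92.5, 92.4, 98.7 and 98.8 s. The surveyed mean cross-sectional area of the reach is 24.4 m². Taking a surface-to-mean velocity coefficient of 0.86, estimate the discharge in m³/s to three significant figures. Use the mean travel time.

9.27 m³/s

t̄ = (105.3 + 92.5 + 92.4 + 98.7 + 98.8) / 5 = 97.54 s
v_surface = L / t̄ = 43.1 / 97.54 = 0.4419 m/s
v_mean = 0.86 × 0.4419 = 0.3800 m/s
Q = A × v_mean = 24.4 × 0.3800 = 9.272 m³/s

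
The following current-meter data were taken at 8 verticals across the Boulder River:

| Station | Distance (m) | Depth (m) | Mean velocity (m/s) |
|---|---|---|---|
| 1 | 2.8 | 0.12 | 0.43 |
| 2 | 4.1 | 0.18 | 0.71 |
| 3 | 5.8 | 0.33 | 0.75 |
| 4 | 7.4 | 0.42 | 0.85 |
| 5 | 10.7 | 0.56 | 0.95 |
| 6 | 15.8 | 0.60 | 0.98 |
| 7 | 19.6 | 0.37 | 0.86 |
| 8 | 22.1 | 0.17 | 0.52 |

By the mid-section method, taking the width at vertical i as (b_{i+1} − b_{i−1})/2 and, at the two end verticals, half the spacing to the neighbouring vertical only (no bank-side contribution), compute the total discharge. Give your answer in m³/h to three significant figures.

26900 m³/h

w_1 = (4.1 − 2.8)/2 = 0.65 m; q_1 = 0.43 × 0.12 × 0.65 = 0.03354 m³/s
w_2 = (5.8 − 2.8)/2 = 1.5 m; q_2 = 0.71 × 0.18 × 1.5 = 0.1917 m³/s
w_3 = (7.4 − 4.1)/2 = 1.65 m; q_3 = 0.75 × 0.33 × 1.65 = 0.4084 m³/s
w_4 = (10.7 − 5.8)/2 = 2.45 m; q_4 = 0.85 × 0.42 × 2.45 = 0.8747 m³/s
w_5 = (15.8 − 7.4)/2 = 4.2 m; q_5 = 0.95 × 0.56 × 4.2 = 2.234 m³/s
w_6 = (19.6 − 10.7)/2 = 4.45 m; q_6 = 0.98 × 0.60 × 4.45 = 2.617 m³/s
w_7 = (22.1 − 15.8)/2 = 3.15 m; q_7 = 0.86 × 0.37 × 3.15 = 1.002 m³/s
w_8 = (22.1 − 19.6)/2 = 1.25 m; q_8 = 0.52 × 0.17 × 1.25 = 0.1105 m³/s
Q = Σ qᵢ = 7.472 m³/s
= 7.472 × 3600 = 26900 m³/h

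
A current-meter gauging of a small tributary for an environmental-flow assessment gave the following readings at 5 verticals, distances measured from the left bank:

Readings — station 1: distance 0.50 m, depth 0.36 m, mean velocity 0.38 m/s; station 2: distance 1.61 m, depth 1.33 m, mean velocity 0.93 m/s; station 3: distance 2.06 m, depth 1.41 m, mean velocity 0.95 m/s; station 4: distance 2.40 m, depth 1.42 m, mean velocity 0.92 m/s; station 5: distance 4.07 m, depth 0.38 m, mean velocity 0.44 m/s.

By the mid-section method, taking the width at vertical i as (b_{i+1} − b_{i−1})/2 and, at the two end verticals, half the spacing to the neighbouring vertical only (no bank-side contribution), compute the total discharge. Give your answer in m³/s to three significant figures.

w_1 = (1.61 − 0.50)/2 = 0.555 m; q_1 = 0.38 × 0.36 × 0.555 = 0.07592 m³/s
w_2 = (2.06 − 0.50)/2 = 0.78 m; q_2 = 0.93 × 1.33 × 0.78 = 0.9648 m³/s
w_3 = (2.40 − 1.61)/2 = 0.395 m; q_3 = 0.95 × 1.41 × 0.395 = 0.5291 m³/s
w_4 = (4.07 − 2.06)/2 = 1.005 m; q_4 = 0.92 × 1.42 × 1.005 = 1.313 m³/s
w_5 = (4.07 − 2.40)/2 = 0.835 m; q_5 = 0.44 × 0.38 × 0.835 = 0.1396 m³/s
Q = Σ qᵢ = 3.022 m³/s

3.02 m³/s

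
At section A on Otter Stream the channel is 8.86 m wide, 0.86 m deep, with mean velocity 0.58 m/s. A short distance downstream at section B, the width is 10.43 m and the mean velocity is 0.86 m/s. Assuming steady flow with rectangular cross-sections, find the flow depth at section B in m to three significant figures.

0.493 m

Q = A₁V₁ = (8.86×0.86) × 0.58 = 4.419 m³/s
d₂ = Q/(b₂ V₂) = 4.419/(10.43×0.86) = 0.4927 m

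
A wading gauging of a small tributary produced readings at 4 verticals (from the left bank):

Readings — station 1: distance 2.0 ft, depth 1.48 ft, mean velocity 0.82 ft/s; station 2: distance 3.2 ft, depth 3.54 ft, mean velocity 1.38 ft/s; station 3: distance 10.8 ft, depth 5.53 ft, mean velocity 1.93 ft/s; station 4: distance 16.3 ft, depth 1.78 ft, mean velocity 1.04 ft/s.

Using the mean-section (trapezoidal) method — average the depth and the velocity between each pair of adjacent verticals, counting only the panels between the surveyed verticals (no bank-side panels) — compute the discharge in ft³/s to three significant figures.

Panel 1-2: Δb = 1.2 ft, d̄ = (1.48+3.54)/2 = 2.51, v̄ = (0.82+1.38)/2 = 1.1 → q = 1.2×2.51×1.1 = 3.313 ft³/s
Panel 2-3: Δb = 7.6 ft, d̄ = (3.54+5.53)/2 = 4.535, v̄ = (1.38+1.93)/2 = 1.655 → q = 7.6×4.535×1.655 = 57.04 ft³/s
Panel 3-4: Δb = 5.5 ft, d̄ = (5.53+1.78)/2 = 3.655, v̄ = (1.93+1.04)/2 = 1.485 → q = 5.5×3.655×1.485 = 29.85 ft³/s
Q = Σ q = 90.21 ft³/s

90.2 ft³/s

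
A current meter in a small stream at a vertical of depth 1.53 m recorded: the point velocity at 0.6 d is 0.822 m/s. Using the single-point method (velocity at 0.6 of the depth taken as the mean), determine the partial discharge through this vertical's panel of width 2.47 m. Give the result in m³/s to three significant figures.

v̄ = v₀.₆ = 0.822 m/s
q = v̄ × d × w = 0.8220 × 1.53 × 2.47 = 3.106 m³/s

3.11 m³/s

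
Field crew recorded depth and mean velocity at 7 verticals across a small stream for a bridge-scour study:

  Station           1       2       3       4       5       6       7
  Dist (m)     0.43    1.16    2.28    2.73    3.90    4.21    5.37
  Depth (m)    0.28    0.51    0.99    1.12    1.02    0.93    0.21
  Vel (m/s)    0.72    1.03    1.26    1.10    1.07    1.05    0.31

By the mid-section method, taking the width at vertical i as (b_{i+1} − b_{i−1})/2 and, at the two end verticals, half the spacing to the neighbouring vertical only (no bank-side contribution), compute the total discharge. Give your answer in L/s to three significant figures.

4100 L/s

w_1 = (1.16 − 0.43)/2 = 0.365 m; q_1 = 0.72 × 0.28 × 0.365 = 0.07358 m³/s
w_2 = (2.28 − 0.43)/2 = 0.925 m; q_2 = 1.03 × 0.51 × 0.925 = 0.4859 m³/s
w_3 = (2.73 − 1.16)/2 = 0.785 m; q_3 = 1.26 × 0.99 × 0.785 = 0.9792 m³/s
w_4 = (3.90 − 2.28)/2 = 0.81 m; q_4 = 1.10 × 1.12 × 0.81 = 0.9979 m³/s
w_5 = (4.21 − 2.73)/2 = 0.74 m; q_5 = 1.07 × 1.02 × 0.74 = 0.8076 m³/s
w_6 = (5.37 − 3.90)/2 = 0.735 m; q_6 = 1.05 × 0.93 × 0.735 = 0.7177 m³/s
w_7 = (5.37 − 4.21)/2 = 0.58 m; q_7 = 0.31 × 0.21 × 0.58 = 0.03776 m³/s
Q = Σ qᵢ = 4.100 m³/s
= 4.100 × 1000 = 4100 L/s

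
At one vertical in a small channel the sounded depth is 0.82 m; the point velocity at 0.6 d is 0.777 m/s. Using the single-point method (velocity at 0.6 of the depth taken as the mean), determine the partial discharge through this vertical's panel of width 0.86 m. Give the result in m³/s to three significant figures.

v̄ = v₀.₆ = 0.777 m/s
q = v̄ × d × w = 0.7770 × 0.82 × 0.86 = 0.5479 m³/s

0.548 m³/s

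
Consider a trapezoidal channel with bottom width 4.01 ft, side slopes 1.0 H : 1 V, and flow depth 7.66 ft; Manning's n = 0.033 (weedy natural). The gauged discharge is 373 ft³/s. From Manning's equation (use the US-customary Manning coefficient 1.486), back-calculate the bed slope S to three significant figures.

0.00163

A = (b + z·y)·y = (4.01 + 1.0×7.66)×7.66 = 89.39 ft²
P = b + 2y√(1+z²) = 4.01 + 2×7.66×√(1+1.0²) = 25.68 ft
R = A/P = 89.39/25.68 = 3.482 ft
S = (Q·n / (1.486·A·R^(2/3)))² = (373×0.033 / (1.486×89.39×2.297))² = 0.001627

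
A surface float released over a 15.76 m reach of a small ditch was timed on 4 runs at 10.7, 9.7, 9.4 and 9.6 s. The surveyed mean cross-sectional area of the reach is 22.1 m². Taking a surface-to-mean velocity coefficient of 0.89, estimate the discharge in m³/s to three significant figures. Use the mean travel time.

t̄ = (10.7 + 9.7 + 9.4 + 9.6) / 4 = 9.85 s
v_surface = L / t̄ = 15.76 / 9.85 = 1.600 m/s
v_mean = 0.89 × 1.600 = 1.424 m/s
Q = A × v_mean = 22.1 × 1.424 = 31.47 m³/s

31.5 m³/s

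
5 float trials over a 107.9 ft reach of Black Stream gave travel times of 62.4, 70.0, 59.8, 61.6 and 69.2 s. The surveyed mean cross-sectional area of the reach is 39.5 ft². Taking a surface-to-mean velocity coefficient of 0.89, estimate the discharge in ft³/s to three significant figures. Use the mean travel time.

58.7 ft³/s

t̄ = (62.4 + 70.0 + 59.8 + 61.6 + 69.2) / 5 = 64.6 s
v_surface = L / t̄ = 107.9 / 64.6 = 1.670 ft/s
v_mean = 0.89 × 1.670 = 1.487 ft/s
Q = A × v_mean = 39.5 × 1.487 = 58.72 ft³/s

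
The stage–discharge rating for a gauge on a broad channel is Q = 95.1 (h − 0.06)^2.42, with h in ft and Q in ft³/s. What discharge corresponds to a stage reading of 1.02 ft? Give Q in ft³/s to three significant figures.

86.2 ft³/s

Q = 95.1 × (1.02 − 0.06)^2.42 = 95.1 × 0.96^2.42 = 86.15 ft³/s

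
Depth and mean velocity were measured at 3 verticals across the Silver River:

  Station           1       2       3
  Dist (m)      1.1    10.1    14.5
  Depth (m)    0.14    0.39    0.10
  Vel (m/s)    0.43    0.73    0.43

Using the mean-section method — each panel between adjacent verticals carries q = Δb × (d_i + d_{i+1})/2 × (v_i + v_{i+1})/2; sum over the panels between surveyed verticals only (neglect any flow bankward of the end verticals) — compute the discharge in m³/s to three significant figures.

2.01 m³/s

Panel 1-2: Δb = 9 m, d̄ = (0.14+0.39)/2 = 0.265, v̄ = (0.43+0.73)/2 = 0.58 → q = 9×0.265×0.58 = 1.383 m³/s
Panel 2-3: Δb = 4.4 m, d̄ = (0.39+0.10)/2 = 0.245, v̄ = (0.73+0.43)/2 = 0.58 → q = 4.4×0.245×0.58 = 0.6252 m³/s
Q = Σ q = 2.009 m³/s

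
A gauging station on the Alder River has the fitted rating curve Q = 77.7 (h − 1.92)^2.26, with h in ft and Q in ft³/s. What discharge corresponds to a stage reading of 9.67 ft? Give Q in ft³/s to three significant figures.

7950 ft³/s

Q = 77.7 × (9.67 − 1.92)^2.26 = 77.7 × 7.75^2.26 = 7948 ft³/s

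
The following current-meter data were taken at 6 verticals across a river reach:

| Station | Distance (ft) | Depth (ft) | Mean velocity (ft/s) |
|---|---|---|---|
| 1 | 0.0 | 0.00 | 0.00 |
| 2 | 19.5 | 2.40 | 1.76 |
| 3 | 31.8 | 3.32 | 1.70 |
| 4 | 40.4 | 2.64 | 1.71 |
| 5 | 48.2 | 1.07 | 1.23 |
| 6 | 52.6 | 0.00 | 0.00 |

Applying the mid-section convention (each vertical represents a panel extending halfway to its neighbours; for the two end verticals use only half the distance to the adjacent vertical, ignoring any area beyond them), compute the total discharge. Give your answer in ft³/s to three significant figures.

w_2 = (31.8 − 0.0)/2 = 15.9 ft; q_2 = 1.76 × 2.40 × 15.9 = 67.16 ft³/s
w_3 = (40.4 − 19.5)/2 = 10.45 ft; q_3 = 1.70 × 3.32 × 10.45 = 58.98 ft³/s
w_4 = (48.2 − 31.8)/2 = 8.2 ft; q_4 = 1.71 × 2.64 × 8.2 = 37.02 ft³/s
w_5 = (52.6 − 40.4)/2 = 6.1 ft; q_5 = 1.23 × 1.07 × 6.1 = 8.028 ft³/s
Stations 1, 6 contribute zero (depth or velocity is 0).
Q = Σ qᵢ = 171.2 ft³/s

171 ft³/s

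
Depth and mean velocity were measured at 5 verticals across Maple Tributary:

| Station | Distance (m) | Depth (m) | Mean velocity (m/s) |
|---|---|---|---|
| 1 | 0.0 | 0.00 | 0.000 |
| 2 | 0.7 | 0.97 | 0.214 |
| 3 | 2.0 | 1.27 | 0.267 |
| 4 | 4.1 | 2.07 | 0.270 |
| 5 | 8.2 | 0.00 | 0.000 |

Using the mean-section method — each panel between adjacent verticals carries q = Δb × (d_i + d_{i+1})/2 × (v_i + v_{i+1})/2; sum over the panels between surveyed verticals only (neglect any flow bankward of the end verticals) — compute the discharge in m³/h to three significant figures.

Panel 1-2: Δb = 0.7 m, d̄ = (0.00+0.97)/2 = 0.485, v̄ = (0.000+0.214)/2 = 0.107 → q = 0.7×0.485×0.107 = 0.03633 m³/s
Panel 2-3: Δb = 1.3 m, d̄ = (0.97+1.27)/2 = 1.12, v̄ = (0.214+0.267)/2 = 0.2405 → q = 1.3×1.12×0.2405 = 0.3502 m³/s
Panel 3-4: Δb = 2.1 m, d̄ = (1.27+2.07)/2 = 1.67, v̄ = (0.267+0.270)/2 = 0.2685 → q = 2.1×1.67×0.2685 = 0.9416 m³/s
Panel 4-5: Δb = 4.1 m, d̄ = (2.07+0.00)/2 = 1.035, v̄ = (0.270+0.000)/2 = 0.135 → q = 4.1×1.035×0.135 = 0.5729 m³/s
Q = Σ q = 1.901 m³/s
= 1.901 × 3600 = 6844 m³/h

6840 m³/h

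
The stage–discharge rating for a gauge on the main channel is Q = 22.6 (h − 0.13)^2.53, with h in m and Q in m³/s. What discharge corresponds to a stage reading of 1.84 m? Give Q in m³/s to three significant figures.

87.8 m³/s

Q = 22.6 × (1.84 − 0.13)^2.53 = 22.6 × 1.71^2.53 = 87.82 m³/s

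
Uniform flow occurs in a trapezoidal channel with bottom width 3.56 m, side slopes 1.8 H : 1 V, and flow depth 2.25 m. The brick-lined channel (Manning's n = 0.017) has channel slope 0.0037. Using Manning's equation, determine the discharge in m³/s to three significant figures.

A = (b + z·y)·y = (3.56 + 1.8×2.25)×2.25 = 17.12 m²
P = b + 2y√(1+z²) = 3.56 + 2×2.25×√(1+1.8²) = 12.83 m
R = A/P = 17.12/12.83 = 1.335 m
Q = (1/n)·A·R^(2/3)·S^(1/2) = (1/0.017) × 17.12 × 1.335^(2/3) × 0.0037^(1/2) = 74.28 m³/s

74.3 m³/s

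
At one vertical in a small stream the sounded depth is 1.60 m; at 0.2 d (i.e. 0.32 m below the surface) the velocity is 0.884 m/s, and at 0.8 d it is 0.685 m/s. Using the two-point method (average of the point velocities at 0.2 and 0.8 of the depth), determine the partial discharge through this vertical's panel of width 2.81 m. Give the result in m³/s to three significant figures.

v̄ = (0.884 + 0.685) / 2 = 0.7845 m/s
q = v̄ × d × w = 0.7845 × 1.60 × 2.81 = 3.527 m³/s

3.53 m³/s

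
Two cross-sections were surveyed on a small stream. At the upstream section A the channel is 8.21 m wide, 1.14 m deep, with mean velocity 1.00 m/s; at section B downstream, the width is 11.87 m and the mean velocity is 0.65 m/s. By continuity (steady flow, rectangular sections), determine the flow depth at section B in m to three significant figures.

1.21 m

Q = A₁V₁ = (8.21×1.14) × 1.00 = 9.359 m³/s
d₂ = Q/(b₂ V₂) = 9.359/(11.87×0.65) = 1.213 m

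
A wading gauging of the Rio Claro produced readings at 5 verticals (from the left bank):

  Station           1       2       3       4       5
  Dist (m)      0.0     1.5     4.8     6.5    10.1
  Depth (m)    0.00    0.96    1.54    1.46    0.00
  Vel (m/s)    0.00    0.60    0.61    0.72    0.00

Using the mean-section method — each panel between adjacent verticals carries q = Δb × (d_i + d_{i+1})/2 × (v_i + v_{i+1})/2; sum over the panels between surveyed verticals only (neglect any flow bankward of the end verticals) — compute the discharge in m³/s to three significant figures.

Panel 1-2: Δb = 1.5 m, d̄ = (0.00+0.96)/2 = 0.48, v̄ = (0.00+0.60)/2 = 0.3 → q = 1.5×0.48×0.3 = 0.2160 m³/s
Panel 2-3: Δb = 3.3 m, d̄ = (0.96+1.54)/2 = 1.25, v̄ = (0.60+0.61)/2 = 0.605 → q = 3.3×1.25×0.605 = 2.496 m³/s
Panel 3-4: Δb = 1.7 m, d̄ = (1.54+1.46)/2 = 1.5, v̄ = (0.61+0.72)/2 = 0.665 → q = 1.7×1.5×0.665 = 1.696 m³/s
Panel 4-5: Δb = 3.6 m, d̄ = (1.46+0.00)/2 = 0.73, v̄ = (0.72+0.00)/2 = 0.36 → q = 3.6×0.73×0.36 = 0.9461 m³/s
Q = Σ q = 5.353 m³/s

5.35 m³/s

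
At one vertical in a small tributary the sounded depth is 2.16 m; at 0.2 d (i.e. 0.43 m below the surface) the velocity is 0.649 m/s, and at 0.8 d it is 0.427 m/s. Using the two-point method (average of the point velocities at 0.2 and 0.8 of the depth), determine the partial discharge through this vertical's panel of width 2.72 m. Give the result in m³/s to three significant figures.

v̄ = (0.649 + 0.427) / 2 = 0.5380 m/s
q = v̄ × d × w = 0.5380 × 2.16 × 2.72 = 3.161 m³/s

3.16 m³/s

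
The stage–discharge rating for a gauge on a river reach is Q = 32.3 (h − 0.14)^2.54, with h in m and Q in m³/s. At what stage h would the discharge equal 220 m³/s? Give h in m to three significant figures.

h − h₀ = (Q/C)^(1/b) = (220/32.3)^(1/2.54) = 2.128 m
h = 0.14 + 2.128 = 2.268 m

2.27 m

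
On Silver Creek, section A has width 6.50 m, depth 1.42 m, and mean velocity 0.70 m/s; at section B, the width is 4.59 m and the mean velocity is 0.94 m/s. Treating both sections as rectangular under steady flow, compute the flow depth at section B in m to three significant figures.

Q = A₁V₁ = (6.50×1.42) × 0.70 = 6.461 m³/s
d₂ = Q/(b₂ V₂) = 6.461/(4.59×0.94) = 1.497 m

1.50 m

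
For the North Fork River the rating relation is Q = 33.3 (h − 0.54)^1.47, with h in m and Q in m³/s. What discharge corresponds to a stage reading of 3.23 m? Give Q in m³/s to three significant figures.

143 m³/s

Q = 33.3 × (3.23 − 0.54)^1.47 = 33.3 × 2.69^1.47 = 142.6 m³/s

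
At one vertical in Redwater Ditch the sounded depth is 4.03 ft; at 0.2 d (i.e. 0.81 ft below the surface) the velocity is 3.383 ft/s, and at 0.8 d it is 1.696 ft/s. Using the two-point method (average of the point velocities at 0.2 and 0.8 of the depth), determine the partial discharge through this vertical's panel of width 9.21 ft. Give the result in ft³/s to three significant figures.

v̄ = (3.383 + 1.696) / 2 = 2.540 ft/s
q = v̄ × d × w = 2.540 × 4.03 × 9.21 = 94.26 ft³/s

94.3 ft³/s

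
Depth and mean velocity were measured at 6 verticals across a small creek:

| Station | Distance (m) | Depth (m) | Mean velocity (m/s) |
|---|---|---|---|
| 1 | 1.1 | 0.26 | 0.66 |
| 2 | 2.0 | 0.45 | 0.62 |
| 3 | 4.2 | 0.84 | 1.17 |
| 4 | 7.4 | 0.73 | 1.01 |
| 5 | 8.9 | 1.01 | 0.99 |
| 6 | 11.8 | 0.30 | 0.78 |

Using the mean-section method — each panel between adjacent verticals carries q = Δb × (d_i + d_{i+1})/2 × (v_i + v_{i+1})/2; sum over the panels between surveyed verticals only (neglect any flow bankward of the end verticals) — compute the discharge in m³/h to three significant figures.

Panel 1-2: Δb = 0.9 m, d̄ = (0.26+0.45)/2 = 0.355, v̄ = (0.66+0.62)/2 = 0.64 → q = 0.9×0.355×0.64 = 0.2045 m³/s
Panel 2-3: Δb = 2.2 m, d̄ = (0.45+0.84)/2 = 0.645, v̄ = (0.62+1.17)/2 = 0.895 → q = 2.2×0.645×0.895 = 1.270 m³/s
Panel 3-4: Δb = 3.2 m, d̄ = (0.84+0.73)/2 = 0.785, v̄ = (1.17+1.01)/2 = 1.09 → q = 3.2×0.785×1.09 = 2.738 m³/s
Panel 4-5: Δb = 1.5 m, d̄ = (0.73+1.01)/2 = 0.87, v̄ = (1.01+0.99)/2 = 1 → q = 1.5×0.87×1 = 1.305 m³/s
Panel 5-6: Δb = 2.9 m, d̄ = (1.01+0.30)/2 = 0.655, v̄ = (0.99+0.78)/2 = 0.885 → q = 2.9×0.655×0.885 = 1.681 m³/s
Q = Σ q = 7.199 m³/s
= 7.199 × 3600 = 25920 m³/h

25900 m³/h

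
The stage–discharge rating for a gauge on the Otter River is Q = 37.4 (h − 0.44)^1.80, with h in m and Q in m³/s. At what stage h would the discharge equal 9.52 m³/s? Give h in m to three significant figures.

h − h₀ = (Q/C)^(1/b) = (9.52/37.4)^(1/1.80) = 0.4676 m
h = 0.44 + 0.4676 = 0.9076 m

0.908 m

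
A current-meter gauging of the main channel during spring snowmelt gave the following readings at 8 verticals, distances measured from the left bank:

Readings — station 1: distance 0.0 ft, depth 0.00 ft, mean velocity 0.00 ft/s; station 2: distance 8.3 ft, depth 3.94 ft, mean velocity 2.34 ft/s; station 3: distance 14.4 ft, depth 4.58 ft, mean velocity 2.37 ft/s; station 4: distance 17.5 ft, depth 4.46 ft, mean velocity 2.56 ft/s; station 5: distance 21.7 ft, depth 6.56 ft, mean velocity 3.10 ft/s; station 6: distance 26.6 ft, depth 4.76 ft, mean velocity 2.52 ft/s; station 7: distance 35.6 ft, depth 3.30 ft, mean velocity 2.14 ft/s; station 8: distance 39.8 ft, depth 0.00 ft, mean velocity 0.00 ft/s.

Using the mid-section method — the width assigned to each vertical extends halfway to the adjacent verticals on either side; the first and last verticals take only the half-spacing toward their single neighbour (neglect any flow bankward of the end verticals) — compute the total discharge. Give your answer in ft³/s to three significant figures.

w_2 = (14.4 − 0.0)/2 = 7.2 ft; q_2 = 2.34 × 3.94 × 7.2 = 66.38 ft³/s
w_3 = (17.5 − 8.3)/2 = 4.6 ft; q_3 = 2.37 × 4.58 × 4.6 = 49.93 ft³/s
w_4 = (21.7 − 14.4)/2 = 3.65 ft; q_4 = 2.56 × 4.46 × 3.65 = 41.67 ft³/s
w_5 = (26.6 − 17.5)/2 = 4.55 ft; q_5 = 3.10 × 6.56 × 4.55 = 92.53 ft³/s
w_6 = (35.6 − 21.7)/2 = 6.95 ft; q_6 = 2.52 × 4.76 × 6.95 = 83.37 ft³/s
w_7 = (39.8 − 26.6)/2 = 6.6 ft; q_7 = 2.14 × 3.30 × 6.6 = 46.61 ft³/s
Stations 1, 8 contribute zero (depth or velocity is 0).
Q = Σ qᵢ = 380.5 ft³/s

380 ft³/s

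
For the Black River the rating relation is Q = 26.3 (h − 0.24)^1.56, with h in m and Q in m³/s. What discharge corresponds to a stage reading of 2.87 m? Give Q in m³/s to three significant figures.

119 m³/s

Q = 26.3 × (2.87 − 0.24)^1.56 = 26.3 × 2.63^1.56 = 118.9 m³/s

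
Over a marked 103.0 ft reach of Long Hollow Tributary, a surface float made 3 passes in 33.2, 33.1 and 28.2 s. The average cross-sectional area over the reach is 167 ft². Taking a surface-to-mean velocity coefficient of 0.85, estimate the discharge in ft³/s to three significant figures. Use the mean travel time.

464 ft³/s

t̄ = (33.2 + 33.1 + 28.2) / 3 = 31.5 s
v_surface = L / t̄ = 103.0 / 31.5 = 3.270 ft/s
v_mean = 0.85 × 3.270 = 2.779 ft/s
Q = A × v_mean = 167 × 2.779 = 464.2 ft³/s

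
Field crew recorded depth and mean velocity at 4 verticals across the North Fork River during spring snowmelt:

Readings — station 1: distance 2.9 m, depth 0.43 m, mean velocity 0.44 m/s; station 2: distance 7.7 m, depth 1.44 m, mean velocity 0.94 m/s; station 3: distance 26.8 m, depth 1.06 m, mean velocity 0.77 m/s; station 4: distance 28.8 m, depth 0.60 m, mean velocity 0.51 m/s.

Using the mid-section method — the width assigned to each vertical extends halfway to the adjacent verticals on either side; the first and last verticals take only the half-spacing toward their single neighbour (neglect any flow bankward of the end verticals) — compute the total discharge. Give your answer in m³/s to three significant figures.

w_1 = (7.7 − 2.9)/2 = 2.4 m; q_1 = 0.44 × 0.43 × 2.4 = 0.4541 m³/s
w_2 = (26.8 − 2.9)/2 = 11.95 m; q_2 = 0.94 × 1.44 × 11.95 = 16.18 m³/s
w_3 = (28.8 − 7.7)/2 = 10.55 m; q_3 = 0.77 × 1.06 × 10.55 = 8.611 m³/s
w_4 = (28.8 − 26.8)/2 = 1 m; q_4 = 0.51 × 0.60 × 1 = 0.3060 m³/s
Q = Σ qᵢ = 25.55 m³/s

25.5 m³/s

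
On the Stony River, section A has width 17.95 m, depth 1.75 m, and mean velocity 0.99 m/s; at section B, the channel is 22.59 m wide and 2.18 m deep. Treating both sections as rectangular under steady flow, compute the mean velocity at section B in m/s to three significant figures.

0.631 m/s

Q = A₁V₁ = (17.95×1.75) × 0.99 = 31.10 m³/s
A₂ = 22.59 × 2.18 = 49.25 m²
V₂ = Q/A₂ = 31.10/49.25 = 0.6315 m/s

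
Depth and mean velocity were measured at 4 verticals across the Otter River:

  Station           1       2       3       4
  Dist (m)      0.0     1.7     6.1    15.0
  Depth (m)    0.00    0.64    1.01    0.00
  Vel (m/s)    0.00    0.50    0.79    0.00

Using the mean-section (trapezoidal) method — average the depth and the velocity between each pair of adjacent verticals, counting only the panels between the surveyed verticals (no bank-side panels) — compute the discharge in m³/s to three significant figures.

4.25 m³/s

Panel 1-2: Δb = 1.7 m, d̄ = (0.00+0.64)/2 = 0.32, v̄ = (0.00+0.50)/2 = 0.25 → q = 1.7×0.32×0.25 = 0.1360 m³/s
Panel 2-3: Δb = 4.4 m, d̄ = (0.64+1.01)/2 = 0.825, v̄ = (0.50+0.79)/2 = 0.645 → q = 4.4×0.825×0.645 = 2.341 m³/s
Panel 3-4: Δb = 8.9 m, d̄ = (1.01+0.00)/2 = 0.505, v̄ = (0.79+0.00)/2 = 0.395 → q = 8.9×0.505×0.395 = 1.775 m³/s
Q = Σ q = 4.253 m³/s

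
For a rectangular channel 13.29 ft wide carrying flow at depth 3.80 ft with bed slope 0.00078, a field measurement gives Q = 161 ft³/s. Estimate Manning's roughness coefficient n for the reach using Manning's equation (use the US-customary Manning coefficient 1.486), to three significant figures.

A = b·y = 13.29 × 3.80 = 50.50 ft²
P = b + 2y = 13.29 + 2×3.80 = 20.89 ft
R = A/P = 50.50/20.89 = 2.418 ft
n = (1.486/Q)·A·R^(2/3)·S^(1/2) = (1.486/161) × 50.50 × 1.801 × 0.02793 = 0.02345

0.0234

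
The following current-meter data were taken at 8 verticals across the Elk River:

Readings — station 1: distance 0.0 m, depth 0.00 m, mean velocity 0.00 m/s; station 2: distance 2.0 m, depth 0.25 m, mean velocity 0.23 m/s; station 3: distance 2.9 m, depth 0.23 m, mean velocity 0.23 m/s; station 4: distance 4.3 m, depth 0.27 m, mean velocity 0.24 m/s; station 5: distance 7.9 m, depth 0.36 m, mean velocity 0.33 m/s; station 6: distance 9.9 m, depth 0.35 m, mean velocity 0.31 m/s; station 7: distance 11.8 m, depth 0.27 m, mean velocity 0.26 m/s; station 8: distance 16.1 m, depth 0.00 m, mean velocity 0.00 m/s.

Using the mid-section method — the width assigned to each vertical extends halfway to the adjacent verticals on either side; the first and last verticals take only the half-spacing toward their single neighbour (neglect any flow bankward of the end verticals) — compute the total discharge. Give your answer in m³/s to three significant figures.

w_2 = (2.9 − 0.0)/2 = 1.45 m; q_2 = 0.23 × 0.25 × 1.45 = 0.08338 m³/s
w_3 = (4.3 − 2.0)/2 = 1.15 m; q_3 = 0.23 × 0.23 × 1.15 = 0.06084 m³/s
w_4 = (7.9 − 2.9)/2 = 2.5 m; q_4 = 0.24 × 0.27 × 2.5 = 0.1620 m³/s
w_5 = (9.9 − 4.3)/2 = 2.8 m; q_5 = 0.33 × 0.36 × 2.8 = 0.3326 m³/s
w_6 = (11.8 − 7.9)/2 = 1.95 m; q_6 = 0.31 × 0.35 × 1.95 = 0.2116 m³/s
w_7 = (16.1 − 9.9)/2 = 3.1 m; q_7 = 0.26 × 0.27 × 3.1 = 0.2176 m³/s
Stations 1, 8 contribute zero (depth or velocity is 0).
Q = Σ qᵢ = 1.068 m³/s

1.07 m³/s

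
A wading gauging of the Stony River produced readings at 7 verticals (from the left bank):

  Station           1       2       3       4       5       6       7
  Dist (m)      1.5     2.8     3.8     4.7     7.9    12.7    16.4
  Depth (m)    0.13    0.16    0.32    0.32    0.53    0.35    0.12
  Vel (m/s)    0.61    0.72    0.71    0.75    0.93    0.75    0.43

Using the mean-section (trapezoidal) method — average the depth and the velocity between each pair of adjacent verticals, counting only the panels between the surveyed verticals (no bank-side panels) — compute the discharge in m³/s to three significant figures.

Panel 1-2: Δb = 1.3 m, d̄ = (0.13+0.16)/2 = 0.145, v̄ = (0.61+0.72)/2 = 0.665 → q = 1.3×0.145×0.665 = 0.1254 m³/s
Panel 2-3: Δb = 1 m, d̄ = (0.16+0.32)/2 = 0.24, v̄ = (0.72+0.71)/2 = 0.715 → q = 1×0.24×0.715 = 0.1716 m³/s
Panel 3-4: Δb = 0.9 m, d̄ = (0.32+0.32)/2 = 0.32, v̄ = (0.71+0.75)/2 = 0.73 → q = 0.9×0.32×0.73 = 0.2102 m³/s
Panel 4-5: Δb = 3.2 m, d̄ = (0.32+0.53)/2 = 0.425, v̄ = (0.75+0.93)/2 = 0.84 → q = 3.2×0.425×0.84 = 1.142 m³/s
Panel 5-6: Δb = 4.8 m, d̄ = (0.53+0.35)/2 = 0.44, v̄ = (0.93+0.75)/2 = 0.84 → q = 4.8×0.44×0.84 = 1.774 m³/s
Panel 6-7: Δb = 3.7 m, d̄ = (0.35+0.12)/2 = 0.235, v̄ = (0.75+0.43)/2 = 0.59 → q = 3.7×0.235×0.59 = 0.5130 m³/s
Q = Σ q = 3.937 m³/s

3.94 m³/s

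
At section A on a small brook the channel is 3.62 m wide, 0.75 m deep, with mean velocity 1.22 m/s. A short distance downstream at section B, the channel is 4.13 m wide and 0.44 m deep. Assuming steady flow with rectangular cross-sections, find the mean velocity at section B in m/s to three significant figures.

1.82 m/s

Q = A₁V₁ = (3.62×0.75) × 1.22 = 3.312 m³/s
A₂ = 4.13 × 0.44 = 1.817 m²
V₂ = Q/A₂ = 3.312/1.817 = 1.823 m/s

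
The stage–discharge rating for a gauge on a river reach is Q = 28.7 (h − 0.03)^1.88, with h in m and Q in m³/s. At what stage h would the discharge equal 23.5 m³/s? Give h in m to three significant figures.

0.929 m

h − h₀ = (Q/C)^(1/b) = (23.5/28.7)^(1/1.88) = 0.8991 m
h = 0.03 + 0.8991 = 0.9291 m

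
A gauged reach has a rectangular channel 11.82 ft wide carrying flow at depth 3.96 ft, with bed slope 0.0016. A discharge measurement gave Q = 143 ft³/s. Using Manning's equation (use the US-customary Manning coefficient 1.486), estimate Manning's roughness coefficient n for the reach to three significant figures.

A = b·y = 11.82 × 3.96 = 46.81 ft²
P = b + 2y = 11.82 + 2×3.96 = 19.74 ft
R = A/P = 46.81/19.74 = 2.371 ft
n = (1.486/Q)·A·R^(2/3)·S^(1/2) = (1.486/143) × 46.81 × 1.778 × 0.04000 = 0.03460

0.0346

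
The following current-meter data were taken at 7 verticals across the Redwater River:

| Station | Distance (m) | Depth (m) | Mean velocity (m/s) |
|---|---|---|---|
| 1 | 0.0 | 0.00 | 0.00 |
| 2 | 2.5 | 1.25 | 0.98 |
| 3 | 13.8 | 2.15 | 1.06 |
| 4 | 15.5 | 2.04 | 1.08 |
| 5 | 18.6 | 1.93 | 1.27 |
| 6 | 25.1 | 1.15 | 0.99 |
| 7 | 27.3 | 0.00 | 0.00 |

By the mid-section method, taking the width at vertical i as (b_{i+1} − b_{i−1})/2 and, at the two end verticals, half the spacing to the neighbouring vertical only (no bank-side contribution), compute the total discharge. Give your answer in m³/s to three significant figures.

45.3 m³/s

w_2 = (13.8 − 0.0)/2 = 6.9 m; q_2 = 0.98 × 1.25 × 6.9 = 8.453 m³/s
w_3 = (15.5 − 2.5)/2 = 6.5 m; q_3 = 1.06 × 2.15 × 6.5 = 14.81 m³/s
w_4 = (18.6 − 13.8)/2 = 2.4 m; q_4 = 1.08 × 2.04 × 2.4 = 5.288 m³/s
w_5 = (25.1 − 15.5)/2 = 4.8 m; q_5 = 1.27 × 1.93 × 4.8 = 11.77 m³/s
w_6 = (27.3 − 18.6)/2 = 4.35 m; q_6 = 0.99 × 1.15 × 4.35 = 4.952 m³/s
Stations 1, 7 contribute zero (depth or velocity is 0).
Q = Σ qᵢ = 45.27 m³/s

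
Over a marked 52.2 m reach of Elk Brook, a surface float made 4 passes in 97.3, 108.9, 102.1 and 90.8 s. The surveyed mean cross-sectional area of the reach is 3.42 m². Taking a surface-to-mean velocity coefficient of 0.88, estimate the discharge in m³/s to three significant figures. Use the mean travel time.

t̄ = (97.3 + 108.9 + 102.1 + 90.8) / 4 = 99.775 s
v_surface = L / t̄ = 52.2 / 99.775 = 0.5232 m/s
v_mean = 0.88 × 0.5232 = 0.4604 m/s
Q = A × v_mean = 3.42 × 0.4604 = 1.575 m³/s

1.57 m³/s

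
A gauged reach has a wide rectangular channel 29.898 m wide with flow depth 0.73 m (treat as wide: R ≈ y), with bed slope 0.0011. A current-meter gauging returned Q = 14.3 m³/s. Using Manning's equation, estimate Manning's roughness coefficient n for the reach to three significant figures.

A = b·y = 29.898 × 0.73 = 21.83 m²
Wide channel: R ≈ y = 0.73 m
n = (1/Q)·A·R^(2/3)·S^(1/2) = (1/14.3) × 21.83 × 0.8107 × 0.03317 = 0.04104

0.0410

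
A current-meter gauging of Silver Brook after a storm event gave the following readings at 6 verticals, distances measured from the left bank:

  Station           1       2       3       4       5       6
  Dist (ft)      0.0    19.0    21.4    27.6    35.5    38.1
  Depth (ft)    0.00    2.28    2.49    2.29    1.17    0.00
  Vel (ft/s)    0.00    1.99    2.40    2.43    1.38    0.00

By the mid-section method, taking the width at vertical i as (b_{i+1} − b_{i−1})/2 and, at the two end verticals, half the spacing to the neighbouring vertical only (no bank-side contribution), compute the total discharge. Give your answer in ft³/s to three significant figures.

122 ft³/s

w_2 = (21.4 − 0.0)/2 = 10.7 ft; q_2 = 1.99 × 2.28 × 10.7 = 48.55 ft³/s
w_3 = (27.6 − 19.0)/2 = 4.3 ft; q_3 = 2.40 × 2.49 × 4.3 = 25.70 ft³/s
w_4 = (35.5 − 21.4)/2 = 7.05 ft; q_4 = 2.43 × 2.29 × 7.05 = 39.23 ft³/s
w_5 = (38.1 − 27.6)/2 = 5.25 ft; q_5 = 1.38 × 1.17 × 5.25 = 8.477 ft³/s
Stations 1, 6 contribute zero (depth or velocity is 0).
Q = Σ qᵢ = 122.0 ft³/s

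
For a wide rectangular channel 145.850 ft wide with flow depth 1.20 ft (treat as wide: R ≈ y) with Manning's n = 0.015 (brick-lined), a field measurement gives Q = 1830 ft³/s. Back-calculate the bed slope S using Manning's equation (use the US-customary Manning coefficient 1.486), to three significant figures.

0.00874

A = b·y = 145.850 × 1.20 = 175.0 ft²
Wide channel: R ≈ y = 1.20 ft
S = (Q·n / (1.486·A·R^(2/3)))² = (1830×0.015 / (1.486×175.0×1.129))² = 0.008736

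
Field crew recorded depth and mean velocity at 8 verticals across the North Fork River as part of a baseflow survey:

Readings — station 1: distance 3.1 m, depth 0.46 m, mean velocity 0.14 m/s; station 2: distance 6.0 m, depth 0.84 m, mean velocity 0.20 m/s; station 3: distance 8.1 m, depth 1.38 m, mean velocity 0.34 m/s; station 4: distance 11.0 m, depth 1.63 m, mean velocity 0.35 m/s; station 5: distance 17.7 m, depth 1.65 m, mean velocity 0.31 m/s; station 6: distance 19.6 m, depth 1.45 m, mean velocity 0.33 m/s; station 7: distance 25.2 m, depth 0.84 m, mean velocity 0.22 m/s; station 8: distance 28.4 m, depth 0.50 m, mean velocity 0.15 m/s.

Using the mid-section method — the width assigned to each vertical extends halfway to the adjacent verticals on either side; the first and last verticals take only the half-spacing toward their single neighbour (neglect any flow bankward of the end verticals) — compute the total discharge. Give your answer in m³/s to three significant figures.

9.35 m³/s

w_1 = (6.0 − 3.1)/2 = 1.45 m; q_1 = 0.14 × 0.46 × 1.45 = 0.09338 m³/s
w_2 = (8.1 − 3.1)/2 = 2.5 m; q_2 = 0.20 × 0.84 × 2.5 = 0.4200 m³/s
w_3 = (11.0 − 6.0)/2 = 2.5 m; q_3 = 0.34 × 1.38 × 2.5 = 1.173 m³/s
w_4 = (17.7 − 8.1)/2 = 4.8 m; q_4 = 0.35 × 1.63 × 4.8 = 2.738 m³/s
w_5 = (19.6 − 11.0)/2 = 4.3 m; q_5 = 0.31 × 1.65 × 4.3 = 2.199 m³/s
w_6 = (25.2 − 17.7)/2 = 3.75 m; q_6 = 0.33 × 1.45 × 3.75 = 1.794 m³/s
w_7 = (28.4 − 19.6)/2 = 4.4 m; q_7 = 0.22 × 0.84 × 4.4 = 0.8131 m³/s
w_8 = (28.4 − 25.2)/2 = 1.6 m; q_8 = 0.15 × 0.50 × 1.6 = 0.1200 m³/s
Q = Σ qᵢ = 9.352 m³/s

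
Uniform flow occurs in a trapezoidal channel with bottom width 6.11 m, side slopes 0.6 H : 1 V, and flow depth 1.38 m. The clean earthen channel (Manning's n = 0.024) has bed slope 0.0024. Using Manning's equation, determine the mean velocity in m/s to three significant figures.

A = (b + z·y)·y = (6.11 + 0.6×1.38)×1.38 = 9.574 m²
P = b + 2y√(1+z²) = 6.11 + 2×1.38×√(1+0.6²) = 9.329 m
R = A/P = 9.574/9.329 = 1.026 m
Q = (1/n)·A·R^(2/3)·S^(1/2) = (1/0.024) × 9.574 × 1.026^(2/3) × 0.0024^(1/2) = 19.89 m³/s
V = Q/A = 19.89/9.574 = 2.077 m/s

2.08 m/s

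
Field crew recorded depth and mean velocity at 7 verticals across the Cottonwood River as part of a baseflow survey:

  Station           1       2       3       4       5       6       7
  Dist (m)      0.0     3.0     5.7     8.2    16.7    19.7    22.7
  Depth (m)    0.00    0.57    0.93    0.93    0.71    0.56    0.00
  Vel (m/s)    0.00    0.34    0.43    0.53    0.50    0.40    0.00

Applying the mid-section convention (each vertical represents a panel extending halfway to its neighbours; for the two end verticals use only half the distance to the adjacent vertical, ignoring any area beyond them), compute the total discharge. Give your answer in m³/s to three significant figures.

w_2 = (5.7 − 0.0)/2 = 2.85 m; q_2 = 0.34 × 0.57 × 2.85 = 0.5523 m³/s
w_3 = (8.2 − 3.0)/2 = 2.6 m; q_3 = 0.43 × 0.93 × 2.6 = 1.040 m³/s
w_4 = (16.7 − 5.7)/2 = 5.5 m; q_4 = 0.53 × 0.93 × 5.5 = 2.711 m³/s
w_5 = (19.7 − 8.2)/2 = 5.75 m; q_5 = 0.50 × 0.71 × 5.75 = 2.041 m³/s
w_6 = (22.7 − 16.7)/2 = 3 m; q_6 = 0.40 × 0.56 × 3 = 0.6720 m³/s
Stations 1, 7 contribute zero (depth or velocity is 0).
Q = Σ qᵢ = 7.016 m³/s

7.02 m³/s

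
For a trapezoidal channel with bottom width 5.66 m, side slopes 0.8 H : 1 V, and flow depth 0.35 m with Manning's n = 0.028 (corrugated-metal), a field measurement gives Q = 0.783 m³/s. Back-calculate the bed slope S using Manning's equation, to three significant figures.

0.000514

A = (b + z·y)·y = (5.66 + 0.8×0.35)×0.35 = 2.079 m²
P = b + 2y√(1+z²) = 5.66 + 2×0.35×√(1+0.8²) = 6.556 m
R = A/P = 2.079/6.556 = 0.3171 m
S = (Q·n / (1·A·R^(2/3)))² = (0.783×0.028 / (1×2.079×0.4650))² = 0.0005143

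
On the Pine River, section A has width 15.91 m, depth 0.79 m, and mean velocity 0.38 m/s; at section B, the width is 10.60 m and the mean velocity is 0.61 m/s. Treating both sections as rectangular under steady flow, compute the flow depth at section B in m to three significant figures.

Q = A₁V₁ = (15.91×0.79) × 0.38 = 4.776 m³/s
d₂ = Q/(b₂ V₂) = 4.776/(10.60×0.61) = 0.7387 m

0.739 m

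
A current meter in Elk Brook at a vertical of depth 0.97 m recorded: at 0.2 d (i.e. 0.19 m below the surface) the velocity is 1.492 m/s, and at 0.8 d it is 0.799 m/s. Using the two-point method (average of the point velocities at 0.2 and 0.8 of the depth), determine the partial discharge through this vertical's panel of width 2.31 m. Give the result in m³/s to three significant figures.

2.57 m³/s

v̄ = (1.492 + 0.799) / 2 = 1.146 m/s
q = v̄ × d × w = 1.146 × 0.97 × 2.31 = 2.567 m³/s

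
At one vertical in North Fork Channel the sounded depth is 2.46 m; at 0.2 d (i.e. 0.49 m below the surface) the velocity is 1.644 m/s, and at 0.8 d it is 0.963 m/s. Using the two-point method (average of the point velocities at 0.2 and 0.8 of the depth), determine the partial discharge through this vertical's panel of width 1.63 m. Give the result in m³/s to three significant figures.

v̄ = (1.644 + 0.963) / 2 = 1.304 m/s
q = v̄ × d × w = 1.304 × 2.46 × 1.63 = 5.227 m³/s

5.23 m³/s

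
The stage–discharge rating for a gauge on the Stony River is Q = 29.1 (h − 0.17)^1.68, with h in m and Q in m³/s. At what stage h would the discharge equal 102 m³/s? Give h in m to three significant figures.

h − h₀ = (Q/C)^(1/b) = (102/29.1)^(1/1.68) = 2.110 m
h = 0.17 + 2.110 = 2.280 m

2.28 m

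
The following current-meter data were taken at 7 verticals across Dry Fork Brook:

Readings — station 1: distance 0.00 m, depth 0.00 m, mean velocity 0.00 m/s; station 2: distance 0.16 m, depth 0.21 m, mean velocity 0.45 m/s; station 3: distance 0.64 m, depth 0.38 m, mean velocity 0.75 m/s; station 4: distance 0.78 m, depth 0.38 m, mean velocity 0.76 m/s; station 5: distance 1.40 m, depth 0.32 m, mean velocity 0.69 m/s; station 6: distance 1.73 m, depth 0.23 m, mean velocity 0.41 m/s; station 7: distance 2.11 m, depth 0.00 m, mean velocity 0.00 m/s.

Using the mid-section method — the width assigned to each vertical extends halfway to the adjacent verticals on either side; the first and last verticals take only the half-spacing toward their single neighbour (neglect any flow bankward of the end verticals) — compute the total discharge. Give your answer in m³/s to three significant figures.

w_2 = (0.64 − 0.00)/2 = 0.32 m; q_2 = 0.45 × 0.21 × 0.32 = 0.03024 m³/s
w_3 = (0.78 − 0.16)/2 = 0.31 m; q_3 = 0.75 × 0.38 × 0.31 = 0.08835 m³/s
w_4 = (1.40 − 0.64)/2 = 0.38 m; q_4 = 0.76 × 0.38 × 0.38 = 0.1097 m³/s
w_5 = (1.73 − 0.78)/2 = 0.475 m; q_5 = 0.69 × 0.32 × 0.475 = 0.1049 m³/s
w_6 = (2.11 − 1.40)/2 = 0.355 m; q_6 = 0.41 × 0.23 × 0.355 = 0.03348 m³/s
Stations 1, 7 contribute zero (depth or velocity is 0).
Q = Σ qᵢ = 0.3667 m³/s

0.367 m³/s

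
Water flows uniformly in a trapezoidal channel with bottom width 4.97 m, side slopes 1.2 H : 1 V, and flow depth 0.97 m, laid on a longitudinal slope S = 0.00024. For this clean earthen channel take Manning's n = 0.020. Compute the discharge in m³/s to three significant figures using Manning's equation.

3.78 m³/s

A = (b + z·y)·y = (4.97 + 1.2×0.97)×0.97 = 5.950 m²
P = b + 2y√(1+z²) = 4.97 + 2×0.97×√(1+1.2²) = 8.000 m
R = A/P = 5.950/8.000 = 0.7437 m
Q = (1/n)·A·R^(2/3)·S^(1/2) = (1/0.020) × 5.950 × 0.7437^(2/3) × 0.00024^(1/2) = 3.783 m³/s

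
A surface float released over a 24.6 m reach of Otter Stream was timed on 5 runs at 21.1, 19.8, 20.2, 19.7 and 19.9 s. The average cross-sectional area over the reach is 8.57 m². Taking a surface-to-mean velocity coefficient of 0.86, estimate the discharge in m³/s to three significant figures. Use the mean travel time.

9.00 m³/s

t̄ = (21.1 + 19.8 + 20.2 + 19.7 + 19.9) / 5 = 20.14 s
v_surface = L / t̄ = 24.6 / 20.14 = 1.221 m/s
v_mean = 0.86 × 1.221 = 1.050 m/s
Q = A × v_mean = 8.57 × 1.050 = 9.002 m³/s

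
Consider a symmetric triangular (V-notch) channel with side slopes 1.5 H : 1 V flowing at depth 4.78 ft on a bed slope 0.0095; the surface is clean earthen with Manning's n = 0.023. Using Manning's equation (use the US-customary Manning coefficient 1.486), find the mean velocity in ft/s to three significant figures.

A = z·y² = 1.5×4.78² = 34.27 ft²
P = 2y√(1+z²) = 2×4.78×√(1+1.5²) = 17.23 ft
R = A/P = 34.27/17.23 = 1.989 ft
Q = (1.486/n)·A·R^(2/3)·S^(1/2) = (1.486/0.023) × 34.27 × 1.989^(2/3) × 0.0095^(1/2) = 341.3 ft³/s
V = Q/A = 341.3/34.27 = 9.958 ft/s

9.96 ft/s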